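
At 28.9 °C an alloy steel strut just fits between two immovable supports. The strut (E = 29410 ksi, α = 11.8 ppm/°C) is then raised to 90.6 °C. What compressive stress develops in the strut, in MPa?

148 MPa

E = 29410 ksi = 202.8 GPa.
ΔT = 61.70 K. Constrained thermal stress σ = E·α·ΔT = 202.8×10³ MPa × 11.8×10⁻⁶ × 61.70 = 148 MPa (compressive).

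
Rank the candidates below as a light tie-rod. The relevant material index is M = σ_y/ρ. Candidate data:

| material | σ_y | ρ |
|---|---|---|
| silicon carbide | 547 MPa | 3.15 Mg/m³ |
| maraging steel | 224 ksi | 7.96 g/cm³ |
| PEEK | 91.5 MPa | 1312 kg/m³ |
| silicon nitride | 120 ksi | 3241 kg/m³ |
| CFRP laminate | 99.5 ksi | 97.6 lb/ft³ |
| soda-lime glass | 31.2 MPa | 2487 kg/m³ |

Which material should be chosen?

After converting to SI:
  silicon carbide: σ_y = 547.0 MPa, ρ = 3150 kg/m³
  maraging steel: σ_y = 1544 MPa, ρ = 7960 kg/m³
  PEEK: σ_y = 91.50 MPa, ρ = 1312 kg/m³
  silicon nitride: σ_y = 827.4 MPa, ρ = 3241 kg/m³
  CFRP laminate: σ_y = 686.0 MPa, ρ = 1563 kg/m³
  soda-lime glass: σ_y = 31.20 MPa, ρ = 2487 kg/m³
  CFRP laminate: M = 439 kN·m/kg
  silicon nitride: M = 255 kN·m/kg
  maraging steel: M = 194 kN·m/kg
  silicon carbide: M = 174 kN·m/kg
  PEEK: M = 69.7 kN·m/kg
  soda-lime glass: M = 12.5 kN·m/kg
Highest index: CFRP laminate.

CFRP laminate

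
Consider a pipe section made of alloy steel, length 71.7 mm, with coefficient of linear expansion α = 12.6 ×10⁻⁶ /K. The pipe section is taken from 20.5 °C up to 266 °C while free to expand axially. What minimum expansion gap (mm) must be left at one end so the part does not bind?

0.222 mm

ΔT = 266 − 20.5 = 245.5 K.
ΔL = α·L₀·ΔT = 12.6×10⁻⁶ × 71.7 mm × 245.5 K = 0.222 mm.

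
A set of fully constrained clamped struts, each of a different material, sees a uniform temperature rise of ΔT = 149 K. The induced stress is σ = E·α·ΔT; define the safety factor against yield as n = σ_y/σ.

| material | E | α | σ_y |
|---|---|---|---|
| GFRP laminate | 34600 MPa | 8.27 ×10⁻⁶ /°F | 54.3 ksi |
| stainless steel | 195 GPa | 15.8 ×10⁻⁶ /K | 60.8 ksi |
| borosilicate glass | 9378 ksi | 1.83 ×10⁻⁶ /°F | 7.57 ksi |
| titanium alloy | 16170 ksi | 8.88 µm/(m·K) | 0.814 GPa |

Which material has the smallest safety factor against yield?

stainless steel

Per material, after unit conversion:
  GFRP laminate: E = 34.60, α = 14.9, σ_y = 374.4 → σ = 76.7 MPa, n = 4.88
  stainless steel: E = 195.0, α = 15.8, σ_y = 419.2 → σ = 459 MPa, n = 0.913
  borosilicate glass: E = 64.66, α = 3.29, σ_y = 52.19 → σ = 31.7 MPa, n = 1.64
  titanium alloy: E = 111.5, α = 8.88, σ_y = 814.0 → σ = 148 MPa, n = 5.52
Stainless steel has the lowest safety factor, n = 0.913.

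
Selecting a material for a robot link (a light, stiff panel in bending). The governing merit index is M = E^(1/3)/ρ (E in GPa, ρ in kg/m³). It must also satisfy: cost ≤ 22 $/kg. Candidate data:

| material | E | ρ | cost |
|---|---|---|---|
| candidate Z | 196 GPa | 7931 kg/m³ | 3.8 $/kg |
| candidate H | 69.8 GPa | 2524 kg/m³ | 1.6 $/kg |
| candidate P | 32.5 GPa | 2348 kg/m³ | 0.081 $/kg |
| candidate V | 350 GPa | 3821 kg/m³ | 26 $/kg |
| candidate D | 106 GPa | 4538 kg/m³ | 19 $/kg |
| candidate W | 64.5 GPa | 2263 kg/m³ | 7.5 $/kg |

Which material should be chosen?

Screen on constraints: cost ≤ 22 $/kg. Survivors: candidate Z, candidate H, candidate P, candidate D, candidate W.
Computing M directly (units already consistent):
  candidate W: M = 1.77×10⁻³
  candidate H: M = 1.63×10⁻³
  candidate P: M = 1.36×10⁻³
  candidate D: M = 1.04×10⁻³
  candidate Z: M = 0.732×10⁻³
Candidate W has the largest M.

candidate W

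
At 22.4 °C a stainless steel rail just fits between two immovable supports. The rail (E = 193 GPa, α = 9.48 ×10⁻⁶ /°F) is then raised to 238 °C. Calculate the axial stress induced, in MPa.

710 MPa

α = 9.48×10⁻⁶/°F × 9/5 = 17.1×10⁻⁶/K.
ΔT = 215.6 K. Constrained thermal stress σ = E·α·ΔT = 193.0×10³ MPa × 17.1×10⁻⁶ × 215.6 = 710 MPa (compressive).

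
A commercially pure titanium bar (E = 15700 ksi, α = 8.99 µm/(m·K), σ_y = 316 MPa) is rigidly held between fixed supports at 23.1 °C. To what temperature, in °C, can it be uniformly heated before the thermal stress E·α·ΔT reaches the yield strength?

348 °C

E = 15700 ksi = 108.2 GPa.
E·α·ΔT = 316.0 MPa ⇒ ΔT = 316.0 / (108.2×10³ × 8.99×10⁻⁶) = 324.7 K.
T = 23.1 + 324.7 = 347.8 °C.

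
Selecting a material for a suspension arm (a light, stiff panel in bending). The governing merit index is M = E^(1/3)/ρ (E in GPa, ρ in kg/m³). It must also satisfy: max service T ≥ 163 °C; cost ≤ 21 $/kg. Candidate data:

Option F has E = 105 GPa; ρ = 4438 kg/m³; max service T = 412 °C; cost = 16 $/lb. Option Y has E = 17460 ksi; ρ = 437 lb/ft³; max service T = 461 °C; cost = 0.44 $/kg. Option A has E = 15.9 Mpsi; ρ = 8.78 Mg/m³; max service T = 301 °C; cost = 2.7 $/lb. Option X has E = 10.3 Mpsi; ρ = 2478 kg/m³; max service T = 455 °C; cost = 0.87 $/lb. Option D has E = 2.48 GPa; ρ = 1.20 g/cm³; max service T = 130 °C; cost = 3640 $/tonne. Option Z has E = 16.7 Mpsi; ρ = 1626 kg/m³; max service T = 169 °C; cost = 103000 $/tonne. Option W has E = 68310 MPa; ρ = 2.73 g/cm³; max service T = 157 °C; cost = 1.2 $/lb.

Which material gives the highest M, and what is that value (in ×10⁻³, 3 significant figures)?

option X, M = 1.67×10⁻³

Screen on constraints: max service T ≥ 163 °C; cost ≤ 21 $/kg. Survivors: option Y, option A, option X.
In SI units:
  option Y: E = 120.4 GPa, ρ = 7000 kg/m³
  option A: E = 109.6 GPa, ρ = 8780 kg/m³
  option X: E = 71.02 GPa, ρ = 2478 kg/m³
  option X: M = 1.67×10⁻³
  option Y: M = 0.705×10⁻³
  option A: M = 0.545×10⁻³
The maximum is for option X.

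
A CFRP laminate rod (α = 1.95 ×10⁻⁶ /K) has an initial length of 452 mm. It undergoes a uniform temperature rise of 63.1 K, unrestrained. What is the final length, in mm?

452.06 mm

ΔL = α·L₀·ΔT = 1.95×10⁻⁶ × 452 mm × 63.10 K = 0.0556 mm.
L = L₀ + ΔL = 452 + 0.0556 = 452.06 mm.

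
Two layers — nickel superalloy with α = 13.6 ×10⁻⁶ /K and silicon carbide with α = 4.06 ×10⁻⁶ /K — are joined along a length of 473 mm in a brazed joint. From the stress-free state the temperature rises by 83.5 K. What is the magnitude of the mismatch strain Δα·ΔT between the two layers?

Δα = |13.6 − 4.06|×10⁻⁶/K = 9.54×10⁻⁶/K.
Mismatch strain = Δα·ΔT = 9.54×10⁻⁶ × 83.5 = 7.97×10⁻⁴.

7.97×10⁻⁴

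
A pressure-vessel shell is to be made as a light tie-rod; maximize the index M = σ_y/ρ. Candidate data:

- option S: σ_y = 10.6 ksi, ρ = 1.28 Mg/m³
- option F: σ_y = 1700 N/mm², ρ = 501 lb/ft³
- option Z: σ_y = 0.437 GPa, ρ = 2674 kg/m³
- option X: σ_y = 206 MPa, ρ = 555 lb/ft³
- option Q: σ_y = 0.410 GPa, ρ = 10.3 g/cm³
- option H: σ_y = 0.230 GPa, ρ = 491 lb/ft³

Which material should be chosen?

Convert each candidate to consistent units, then evaluate M:
  option S: σ_y = 73.08 MPa, ρ = 1280 kg/m³
  option F: σ_y = 1700 MPa, ρ = 8025 kg/m³
  option Z: σ_y = 437.0 MPa, ρ = 2674 kg/m³
  option X: σ_y = 206.0 MPa, ρ = 8890 kg/m³
  option Q: σ_y = 410.0 MPa, ρ = 10300 kg/m³
  option H: σ_y = 230.0 MPa, ρ = 7865 kg/m³
  option F: M = 212 kN·m/kg
  option Z: M = 163 kN·m/kg
  option S: M = 57.1 kN·m/kg
  option Q: M = 39.8 kN·m/kg
  option H: M = 29.2 kN·m/kg
  option X: M = 23.2 kN·m/kg
Option F has the largest M.

option F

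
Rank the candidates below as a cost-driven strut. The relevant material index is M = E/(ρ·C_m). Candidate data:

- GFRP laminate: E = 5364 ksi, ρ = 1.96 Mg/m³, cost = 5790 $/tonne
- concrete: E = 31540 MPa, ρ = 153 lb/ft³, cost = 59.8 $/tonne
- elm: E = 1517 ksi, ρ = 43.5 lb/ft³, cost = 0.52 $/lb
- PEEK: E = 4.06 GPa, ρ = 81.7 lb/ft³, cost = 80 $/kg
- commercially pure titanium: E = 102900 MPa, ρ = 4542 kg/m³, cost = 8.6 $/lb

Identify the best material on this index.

In SI units:
  GFRP laminate: E = 36.98 GPa, ρ = 1960 kg/m³, cost = 5.790 $/kg
  concrete: E = 31.54 GPa, ρ = 2451 kg/m³, cost = 0.05980 $/kg
  elm: E = 10.46 GPa, ρ = 696.8 kg/m³, cost = 1.146 $/kg
  PEEK: E = 4.060 GPa, ρ = 1309 kg/m³, cost = 80.00 $/kg
  commercially pure titanium: E = 102.9 GPa, ρ = 4542 kg/m³, cost = 18.96 $/kg
  concrete: M = 215 MN·m per $
  elm: M = 13.1 MN·m per $
  GFRP laminate: M = 3.26 MN·m per $
  commercially pure titanium: M = 1.19 MN·m per $
  PEEK: M = 0.0388 MN·m per $
Highest index: concrete.

concrete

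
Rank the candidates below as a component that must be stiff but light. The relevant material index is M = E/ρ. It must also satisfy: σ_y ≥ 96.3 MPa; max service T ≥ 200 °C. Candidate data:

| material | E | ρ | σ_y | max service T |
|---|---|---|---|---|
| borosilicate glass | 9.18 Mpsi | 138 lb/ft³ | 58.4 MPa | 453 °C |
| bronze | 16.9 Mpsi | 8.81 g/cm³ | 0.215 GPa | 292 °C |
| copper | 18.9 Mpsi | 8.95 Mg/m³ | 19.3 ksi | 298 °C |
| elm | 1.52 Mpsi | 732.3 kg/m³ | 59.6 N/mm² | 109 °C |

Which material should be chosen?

copper

Screen on constraints: σ_y ≥ 96.3 MPa; max service T ≥ 200 °C. Survivors: bronze, copper.
After converting to SI:
  bronze: E = 116.5 GPa, ρ = 8810 kg/m³
  copper: E = 130.3 GPa, ρ = 8950 kg/m³
  copper: M = 14.6 MN·m/kg
  bronze: M = 13.2 MN·m/kg
Highest index: copper.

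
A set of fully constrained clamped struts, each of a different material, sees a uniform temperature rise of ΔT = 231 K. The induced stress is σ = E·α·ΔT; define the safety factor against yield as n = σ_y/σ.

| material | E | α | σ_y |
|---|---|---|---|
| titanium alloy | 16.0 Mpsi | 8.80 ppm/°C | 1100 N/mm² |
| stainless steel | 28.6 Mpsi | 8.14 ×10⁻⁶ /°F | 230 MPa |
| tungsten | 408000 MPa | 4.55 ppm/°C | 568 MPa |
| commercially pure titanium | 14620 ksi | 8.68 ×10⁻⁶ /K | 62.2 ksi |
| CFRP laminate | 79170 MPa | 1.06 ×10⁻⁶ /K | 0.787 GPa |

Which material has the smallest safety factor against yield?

Converting E to GPa, α to ×10⁻⁶/K, σ_y to MPa, then σ and n for each:
  titanium alloy: E = 110.3, α = 8.80, σ_y = 1100 → σ = 224 MPa, n = 4.91
  stainless steel: E = 197.2, α = 14.7, σ_y = 230.0 → σ = 667 MPa, n = 0.345
  tungsten: E = 408.0, α = 4.55, σ_y = 568.0 → σ = 429 MPa, n = 1.32
  commercially pure titanium: E = 100.8, α = 8.68, σ_y = 428.9 → σ = 202 MPa, n = 2.12
  CFRP laminate: E = 79.17, α = 1.06, σ_y = 787.0 → σ = 19.4 MPa, n = 40.6
Smallest n: stainless steel with n = 0.345.

stainless steel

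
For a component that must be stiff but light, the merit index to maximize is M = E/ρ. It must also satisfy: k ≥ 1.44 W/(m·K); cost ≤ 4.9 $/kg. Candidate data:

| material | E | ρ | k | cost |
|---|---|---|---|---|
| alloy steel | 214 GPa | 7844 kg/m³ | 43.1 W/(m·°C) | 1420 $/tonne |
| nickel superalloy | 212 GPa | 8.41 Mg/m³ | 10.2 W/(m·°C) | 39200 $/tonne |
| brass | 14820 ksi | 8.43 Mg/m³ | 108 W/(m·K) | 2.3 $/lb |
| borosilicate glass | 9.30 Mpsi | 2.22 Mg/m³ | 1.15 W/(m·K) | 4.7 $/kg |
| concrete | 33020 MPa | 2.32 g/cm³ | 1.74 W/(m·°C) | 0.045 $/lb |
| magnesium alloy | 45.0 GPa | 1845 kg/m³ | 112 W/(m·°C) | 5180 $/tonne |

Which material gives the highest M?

Screen on constraints: k ≥ 1.44 W/(m·K); cost ≤ 4.9 $/kg. Survivors: alloy steel, concrete.
Normalizing units and computing the index:
  alloy steel: E = 214.0 GPa, ρ = 7844 kg/m³
  concrete: E = 33.02 GPa, ρ = 2320 kg/m³
  alloy steel: M = 27.3 MN·m/kg
  concrete: M = 14.2 MN·m/kg
The maximum is for alloy steel.

alloy steel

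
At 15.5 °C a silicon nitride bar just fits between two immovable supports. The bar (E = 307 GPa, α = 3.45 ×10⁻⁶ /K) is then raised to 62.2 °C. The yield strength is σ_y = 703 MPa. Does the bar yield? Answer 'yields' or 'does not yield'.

ΔT = 46.70 K. Constrained thermal stress σ = E·α·ΔT = 307.0×10³ MPa × 3.45×10⁻⁶ × 46.70 = 49.5 MPa (compressive).
Compare to σ_y = 703 MPa: σ < σ_y, so it does not yield.

does not yield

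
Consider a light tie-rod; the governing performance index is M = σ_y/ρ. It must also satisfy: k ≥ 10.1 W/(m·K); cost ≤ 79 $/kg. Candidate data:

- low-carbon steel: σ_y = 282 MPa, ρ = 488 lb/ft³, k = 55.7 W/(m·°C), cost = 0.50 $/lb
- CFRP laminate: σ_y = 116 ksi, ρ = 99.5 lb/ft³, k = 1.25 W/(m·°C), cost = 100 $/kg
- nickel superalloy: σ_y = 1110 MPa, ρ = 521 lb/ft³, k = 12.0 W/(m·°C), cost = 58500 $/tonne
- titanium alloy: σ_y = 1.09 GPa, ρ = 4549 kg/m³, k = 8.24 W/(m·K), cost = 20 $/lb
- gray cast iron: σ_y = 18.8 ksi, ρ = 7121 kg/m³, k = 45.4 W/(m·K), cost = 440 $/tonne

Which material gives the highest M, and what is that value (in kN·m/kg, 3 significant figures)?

nickel superalloy, M = 133 kN·m/kg

Screen on constraints: k ≥ 10.1 W/(m·K); cost ≤ 79 $/kg. Survivors: low-carbon steel, nickel superalloy, gray cast iron.
Convert each candidate to consistent units, then evaluate M:
  low-carbon steel: σ_y = 282.0 MPa, ρ = 7817 kg/m³
  nickel superalloy: σ_y = 1110 MPa, ρ = 8346 kg/m³
  gray cast iron: σ_y = 129.6 MPa, ρ = 7121 kg/m³
  nickel superalloy: M = 133 kN·m/kg
  low-carbon steel: M = 36.1 kN·m/kg
  gray cast iron: M = 18.2 kN·m/kg
Nickel superalloy ranks first.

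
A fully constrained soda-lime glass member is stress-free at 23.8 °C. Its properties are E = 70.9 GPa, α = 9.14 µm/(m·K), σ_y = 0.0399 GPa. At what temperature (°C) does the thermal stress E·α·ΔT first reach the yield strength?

85.4 °C

σ_y = 0.0399 GPa = 39.90 MPa.
E·α·ΔT = 39.90 MPa ⇒ ΔT = 39.90 / (70.90×10³ × 9.14×10⁻⁶) = 61.57 K.
T = 23.8 + 61.57 = 85.37 °C.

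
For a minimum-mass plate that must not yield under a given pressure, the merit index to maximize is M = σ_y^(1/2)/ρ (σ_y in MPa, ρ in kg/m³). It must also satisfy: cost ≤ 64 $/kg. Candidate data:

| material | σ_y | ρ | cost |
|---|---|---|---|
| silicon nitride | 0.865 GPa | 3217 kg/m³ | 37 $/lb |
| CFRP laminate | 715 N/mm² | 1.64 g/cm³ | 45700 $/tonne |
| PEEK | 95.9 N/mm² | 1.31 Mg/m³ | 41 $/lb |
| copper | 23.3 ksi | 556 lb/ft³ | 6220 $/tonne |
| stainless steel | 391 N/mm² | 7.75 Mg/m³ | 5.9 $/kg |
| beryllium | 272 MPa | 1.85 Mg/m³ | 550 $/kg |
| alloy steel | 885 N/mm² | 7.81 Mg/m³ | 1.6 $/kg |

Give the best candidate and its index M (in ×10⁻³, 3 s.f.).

Screen on constraints: cost ≤ 64 $/kg. Survivors: CFRP laminate, copper, stainless steel, alloy steel.
Normalizing units and computing the index:
  CFRP laminate: σ_y = 715.0 MPa, ρ = 1640 kg/m³
  copper: σ_y = 160.6 MPa, ρ = 8906 kg/m³
  stainless steel: σ_y = 391.0 MPa, ρ = 7750 kg/m³
  alloy steel: σ_y = 885.0 MPa, ρ = 7810 kg/m³
  CFRP laminate: M = 16.3×10⁻³
  alloy steel: M = 3.81×10⁻³
  stainless steel: M = 2.55×10⁻³
  copper: M = 1.42×10⁻³
Highest index: CFRP laminate.

CFRP laminate, M = 16.3×10⁻³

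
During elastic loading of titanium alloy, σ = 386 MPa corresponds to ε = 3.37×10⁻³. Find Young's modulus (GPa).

E = σ/ε = 386 MPa / 3.37×10⁻³ = 114500 MPa = 115 GPa.

115 GPa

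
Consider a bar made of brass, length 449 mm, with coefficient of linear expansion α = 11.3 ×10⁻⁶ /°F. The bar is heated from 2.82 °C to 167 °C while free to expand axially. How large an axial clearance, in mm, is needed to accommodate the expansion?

1.50 mm

Convert α: 11.3×10⁻⁶/°F × (9/5) = 20.3×10⁻⁶/K.
ΔT = 167 − 2.82 = 164.2 K.
ΔL = α·L₀·ΔT = 20.3×10⁻⁶ × 449 mm × 164.2 K = 1.50 mm.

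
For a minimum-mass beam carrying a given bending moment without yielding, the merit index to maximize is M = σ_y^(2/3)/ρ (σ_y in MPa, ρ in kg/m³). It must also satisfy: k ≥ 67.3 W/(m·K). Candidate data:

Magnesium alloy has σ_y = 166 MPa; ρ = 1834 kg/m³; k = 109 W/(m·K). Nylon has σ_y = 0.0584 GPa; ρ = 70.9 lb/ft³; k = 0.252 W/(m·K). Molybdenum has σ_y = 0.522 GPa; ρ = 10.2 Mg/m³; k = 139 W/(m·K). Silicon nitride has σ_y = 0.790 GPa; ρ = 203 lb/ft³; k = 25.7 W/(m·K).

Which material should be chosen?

magnesium alloy

Screen on constraints: k ≥ 67.3 W/(m·K). Survivors: magnesium alloy, molybdenum.
Putting every candidate on a common basis:
  magnesium alloy: σ_y = 166.0 MPa, ρ = 1834 kg/m³
  molybdenum: σ_y = 522.0 MPa, ρ = 10200 kg/m³
  magnesium alloy: M = 16.5×10⁻³
  molybdenum: M = 6.36×10⁻³
The maximum is for magnesium alloy.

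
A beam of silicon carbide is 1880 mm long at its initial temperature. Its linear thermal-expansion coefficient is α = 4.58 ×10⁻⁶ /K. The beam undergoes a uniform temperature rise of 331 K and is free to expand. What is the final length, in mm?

1882.9 mm

ΔL = α·L₀·ΔT = 4.58×10⁻⁶ × 1880 mm × 331.0 K = 2.85 mm.
L = L₀ + ΔL = 1880 + 2.85 = 1882.9 mm.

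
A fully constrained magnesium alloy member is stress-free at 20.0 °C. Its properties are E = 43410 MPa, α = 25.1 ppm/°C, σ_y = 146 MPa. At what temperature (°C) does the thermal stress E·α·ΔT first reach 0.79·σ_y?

126 °C

E = 43410 MPa = 43.41 GPa.
E·α·ΔT = 115.3 MPa ⇒ ΔT = 115.3 / (43.41×10³ × 25.1×10⁻⁶) = 105.9 K.
T = 20.0 + 105.9 = 125.9 °C.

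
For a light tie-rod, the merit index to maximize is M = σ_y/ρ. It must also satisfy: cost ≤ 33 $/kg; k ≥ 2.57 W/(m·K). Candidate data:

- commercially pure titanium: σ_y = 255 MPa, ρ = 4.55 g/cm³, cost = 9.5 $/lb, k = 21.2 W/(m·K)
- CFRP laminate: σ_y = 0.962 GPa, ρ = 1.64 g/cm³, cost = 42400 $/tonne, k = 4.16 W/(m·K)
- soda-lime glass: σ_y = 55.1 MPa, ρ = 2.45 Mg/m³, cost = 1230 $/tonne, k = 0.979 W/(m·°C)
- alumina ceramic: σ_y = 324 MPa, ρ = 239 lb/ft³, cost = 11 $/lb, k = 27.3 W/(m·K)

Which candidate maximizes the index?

alumina ceramic

Screen on constraints: cost ≤ 33 $/kg; k ≥ 2.57 W/(m·K). Survivors: commercially pure titanium, alumina ceramic.
Putting every candidate on a common basis:
  commercially pure titanium: σ_y = 255.0 MPa, ρ = 4550 kg/m³
  alumina ceramic: σ_y = 324.0 MPa, ρ = 3828 kg/m³
  alumina ceramic: M = 84.6 kN·m/kg
  commercially pure titanium: M = 56.0 kN·m/kg
Alumina ceramic has the largest M.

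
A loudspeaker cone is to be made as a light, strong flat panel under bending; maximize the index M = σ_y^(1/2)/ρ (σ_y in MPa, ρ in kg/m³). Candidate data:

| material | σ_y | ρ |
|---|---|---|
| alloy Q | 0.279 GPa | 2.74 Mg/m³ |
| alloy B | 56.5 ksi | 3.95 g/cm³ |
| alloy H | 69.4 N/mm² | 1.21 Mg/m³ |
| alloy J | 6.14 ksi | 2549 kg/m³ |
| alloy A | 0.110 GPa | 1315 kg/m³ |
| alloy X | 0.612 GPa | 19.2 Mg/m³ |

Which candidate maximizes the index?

alloy A

Normalizing units and computing the index:
  alloy Q: σ_y = 279.0 MPa, ρ = 2740 kg/m³
  alloy B: σ_y = 389.6 MPa, ρ = 3950 kg/m³
  alloy H: σ_y = 69.40 MPa, ρ = 1210 kg/m³
  alloy J: σ_y = 42.33 MPa, ρ = 2549 kg/m³
  alloy A: σ_y = 110.0 MPa, ρ = 1315 kg/m³
  alloy X: σ_y = 612.0 MPa, ρ = 19200 kg/m³
  alloy A: M = 7.98×10⁻³
  alloy H: M = 6.88×10⁻³
  alloy Q: M = 6.10×10⁻³
  alloy B: M = 5.00×10⁻³
  alloy J: M = 2.55×10⁻³
  alloy X: M = 1.29×10⁻³
Alloy A ranks first.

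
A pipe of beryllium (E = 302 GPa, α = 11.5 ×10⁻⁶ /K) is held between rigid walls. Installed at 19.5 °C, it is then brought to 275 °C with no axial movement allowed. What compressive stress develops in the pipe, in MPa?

ΔT = 255.5 K. Constrained thermal stress σ = E·α·ΔT = 302.0×10³ MPa × 11.5×10⁻⁶ × 255.5 = 887 MPa (compressive).

887 MPa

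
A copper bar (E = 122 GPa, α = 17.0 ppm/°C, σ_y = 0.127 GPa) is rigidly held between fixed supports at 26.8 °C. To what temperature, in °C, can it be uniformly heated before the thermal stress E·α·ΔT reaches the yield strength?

σ_y = 0.127 GPa = 127.0 MPa.
E·α·ΔT = 127.0 MPa ⇒ ΔT = 127.0 / (122.0×10³ × 17.0×10⁻⁶) = 61.23 K.
T = 26.8 + 61.23 = 88.03 °C.

88.0 °C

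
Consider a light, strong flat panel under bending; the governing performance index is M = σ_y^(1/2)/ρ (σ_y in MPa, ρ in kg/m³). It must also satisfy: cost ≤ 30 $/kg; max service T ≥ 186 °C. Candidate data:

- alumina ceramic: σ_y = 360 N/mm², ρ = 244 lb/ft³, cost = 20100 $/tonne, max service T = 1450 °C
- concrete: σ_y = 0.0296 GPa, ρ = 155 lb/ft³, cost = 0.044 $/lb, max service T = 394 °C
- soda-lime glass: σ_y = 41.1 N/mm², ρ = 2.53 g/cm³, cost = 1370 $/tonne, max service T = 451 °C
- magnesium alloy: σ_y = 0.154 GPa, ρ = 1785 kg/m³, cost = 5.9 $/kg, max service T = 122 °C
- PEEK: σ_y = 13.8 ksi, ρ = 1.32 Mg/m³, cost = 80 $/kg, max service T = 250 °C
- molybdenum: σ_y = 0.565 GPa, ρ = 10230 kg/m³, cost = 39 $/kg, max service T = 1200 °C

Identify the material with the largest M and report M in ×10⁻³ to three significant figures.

alumina ceramic, M = 4.85×10⁻³

Screen on constraints: cost ≤ 30 $/kg; max service T ≥ 186 °C. Survivors: alumina ceramic, concrete, soda-lime glass.
In SI units:
  alumina ceramic: σ_y = 360.0 MPa, ρ = 3909 kg/m³
  concrete: σ_y = 29.60 MPa, ρ = 2483 kg/m³
  soda-lime glass: σ_y = 41.10 MPa, ρ = 2530 kg/m³
  alumina ceramic: M = 4.85×10⁻³
  soda-lime glass: M = 2.53×10⁻³
  concrete: M = 2.19×10⁻³
Alumina ceramic ranks first.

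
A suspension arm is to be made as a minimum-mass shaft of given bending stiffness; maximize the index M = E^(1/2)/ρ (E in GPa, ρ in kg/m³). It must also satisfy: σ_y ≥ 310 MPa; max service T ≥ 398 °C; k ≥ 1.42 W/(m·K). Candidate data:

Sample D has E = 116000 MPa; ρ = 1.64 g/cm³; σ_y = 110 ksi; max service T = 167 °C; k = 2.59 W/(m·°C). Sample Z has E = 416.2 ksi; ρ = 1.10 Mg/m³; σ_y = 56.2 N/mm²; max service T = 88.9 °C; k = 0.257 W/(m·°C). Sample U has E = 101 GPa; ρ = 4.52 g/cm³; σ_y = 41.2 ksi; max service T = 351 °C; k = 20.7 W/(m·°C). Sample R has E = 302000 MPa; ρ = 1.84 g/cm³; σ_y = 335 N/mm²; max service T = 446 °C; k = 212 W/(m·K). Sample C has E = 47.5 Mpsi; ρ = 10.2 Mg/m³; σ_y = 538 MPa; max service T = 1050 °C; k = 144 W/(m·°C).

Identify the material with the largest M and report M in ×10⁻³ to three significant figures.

sample R, M = 9.44×10⁻³

Screen on constraints: σ_y ≥ 310 MPa; max service T ≥ 398 °C; k ≥ 1.42 W/(m·K). Survivors: sample R, sample C.
In SI units:
  sample R: E = 302.0 GPa, ρ = 1840 kg/m³
  sample C: E = 327.5 GPa, ρ = 10200 kg/m³
  sample R: M = 9.44×10⁻³
  sample C: M = 1.77×10⁻³
Highest index: sample R.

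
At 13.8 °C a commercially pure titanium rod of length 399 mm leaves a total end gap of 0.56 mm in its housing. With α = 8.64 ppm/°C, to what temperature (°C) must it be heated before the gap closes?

176 °C

α·L₀·ΔT = 0.56 mm ⇒ ΔT = 0.56 / (8.64×10⁻⁶ × 399.0) = 162.4 K.
T = 13.8 + 162.4 = 176.2 °C.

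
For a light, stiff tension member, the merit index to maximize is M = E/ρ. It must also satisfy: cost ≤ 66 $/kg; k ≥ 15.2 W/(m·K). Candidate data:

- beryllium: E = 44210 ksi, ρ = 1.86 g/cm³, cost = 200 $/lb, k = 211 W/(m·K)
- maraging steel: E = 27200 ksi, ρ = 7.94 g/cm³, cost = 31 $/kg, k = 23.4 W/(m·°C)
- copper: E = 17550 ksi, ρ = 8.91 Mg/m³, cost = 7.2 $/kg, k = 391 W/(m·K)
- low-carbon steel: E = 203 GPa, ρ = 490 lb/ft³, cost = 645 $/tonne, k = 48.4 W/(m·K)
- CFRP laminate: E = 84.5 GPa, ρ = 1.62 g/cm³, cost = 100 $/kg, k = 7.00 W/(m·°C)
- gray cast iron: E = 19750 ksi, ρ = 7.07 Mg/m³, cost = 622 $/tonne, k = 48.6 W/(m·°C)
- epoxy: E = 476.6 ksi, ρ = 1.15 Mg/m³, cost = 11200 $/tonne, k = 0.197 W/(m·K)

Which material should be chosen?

Screen on constraints: cost ≤ 66 $/kg; k ≥ 15.2 W/(m·K). Survivors: maraging steel, copper, low-carbon steel, gray cast iron.
In SI units:
  maraging steel: E = 187.5 GPa, ρ = 7940 kg/m³
  copper: E = 121.0 GPa, ρ = 8910 kg/m³
  low-carbon steel: E = 203.0 GPa, ρ = 7849 kg/m³
  gray cast iron: E = 136.2 GPa, ρ = 7070 kg/m³
  low-carbon steel: M = 25.9 MN·m/kg
  maraging steel: M = 23.6 MN·m/kg
  gray cast iron: M = 19.3 MN·m/kg
  copper: M = 13.6 MN·m/kg
Highest index: low-carbon steel.

low-carbon steel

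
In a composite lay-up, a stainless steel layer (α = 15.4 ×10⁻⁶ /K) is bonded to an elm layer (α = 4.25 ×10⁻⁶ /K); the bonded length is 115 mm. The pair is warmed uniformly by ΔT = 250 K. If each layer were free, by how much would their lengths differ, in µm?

321 µm

Δα = |15.4 − 4.25|×10⁻⁶/K = 11.2×10⁻⁶/K.
ΔL_mismatch = Δα·L·ΔT = 11.2×10⁻⁶ × 115.0 mm × 250.0 K = 321 µm.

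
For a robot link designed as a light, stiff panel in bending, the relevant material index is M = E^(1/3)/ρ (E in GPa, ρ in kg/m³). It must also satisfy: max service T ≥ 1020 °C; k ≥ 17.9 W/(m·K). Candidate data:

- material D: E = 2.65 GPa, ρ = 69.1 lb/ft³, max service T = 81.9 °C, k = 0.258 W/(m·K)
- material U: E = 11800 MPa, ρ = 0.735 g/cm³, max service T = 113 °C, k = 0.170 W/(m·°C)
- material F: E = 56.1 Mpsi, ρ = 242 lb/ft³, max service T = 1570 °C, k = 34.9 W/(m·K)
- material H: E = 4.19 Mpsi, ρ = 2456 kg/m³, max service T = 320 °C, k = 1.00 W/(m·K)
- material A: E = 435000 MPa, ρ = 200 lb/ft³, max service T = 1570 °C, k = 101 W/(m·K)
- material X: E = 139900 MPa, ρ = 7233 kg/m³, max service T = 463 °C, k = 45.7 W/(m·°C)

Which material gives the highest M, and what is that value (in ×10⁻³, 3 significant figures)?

Screen on constraints: max service T ≥ 1020 °C; k ≥ 17.9 W/(m·K). Survivors: material F, material A.
Normalizing units and computing the index:
  material F: E = 386.8 GPa, ρ = 3876 kg/m³
  material A: E = 435.0 GPa, ρ = 3204 kg/m³
  material A: M = 2.37×10⁻³
  material F: M = 1.88×10⁻³
Highest index: material A.

material A, M = 2.37×10⁻³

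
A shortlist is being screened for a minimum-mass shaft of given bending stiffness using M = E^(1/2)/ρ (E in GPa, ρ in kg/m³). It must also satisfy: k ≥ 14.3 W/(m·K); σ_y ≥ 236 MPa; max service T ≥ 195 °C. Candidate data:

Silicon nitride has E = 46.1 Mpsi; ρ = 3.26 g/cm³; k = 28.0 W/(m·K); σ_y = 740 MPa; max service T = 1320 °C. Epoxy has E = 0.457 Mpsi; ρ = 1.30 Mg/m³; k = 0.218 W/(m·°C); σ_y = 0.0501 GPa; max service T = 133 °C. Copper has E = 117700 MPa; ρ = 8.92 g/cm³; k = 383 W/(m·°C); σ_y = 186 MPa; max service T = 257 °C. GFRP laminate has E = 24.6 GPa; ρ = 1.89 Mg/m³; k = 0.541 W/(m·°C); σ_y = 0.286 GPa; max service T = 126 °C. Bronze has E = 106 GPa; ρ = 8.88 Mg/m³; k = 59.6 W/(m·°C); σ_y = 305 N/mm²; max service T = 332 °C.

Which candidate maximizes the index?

silicon nitride

Screen on constraints: k ≥ 14.3 W/(m·K); σ_y ≥ 236 MPa; max service T ≥ 195 °C. Survivors: silicon nitride, bronze.
Normalizing units and computing the index:
  silicon nitride: E = 317.8 GPa, ρ = 3260 kg/m³
  bronze: E = 106.0 GPa, ρ = 8880 kg/m³
  silicon nitride: M = 5.47×10⁻³
  bronze: M = 1.16×10⁻³
Silicon nitride ranks first.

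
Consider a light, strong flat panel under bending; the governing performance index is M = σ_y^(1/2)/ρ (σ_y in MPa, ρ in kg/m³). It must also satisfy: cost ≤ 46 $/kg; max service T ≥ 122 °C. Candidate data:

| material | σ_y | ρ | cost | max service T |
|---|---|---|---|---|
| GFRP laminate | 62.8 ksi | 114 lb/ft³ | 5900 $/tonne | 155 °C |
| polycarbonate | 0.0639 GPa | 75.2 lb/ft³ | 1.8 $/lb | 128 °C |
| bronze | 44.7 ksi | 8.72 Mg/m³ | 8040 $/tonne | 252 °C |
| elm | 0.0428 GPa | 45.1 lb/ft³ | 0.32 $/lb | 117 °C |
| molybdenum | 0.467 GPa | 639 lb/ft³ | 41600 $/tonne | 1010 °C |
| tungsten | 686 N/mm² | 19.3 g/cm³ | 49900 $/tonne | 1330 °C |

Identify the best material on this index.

Screen on constraints: cost ≤ 46 $/kg; max service T ≥ 122 °C. Survivors: GFRP laminate, polycarbonate, bronze, molybdenum.
Normalizing units and computing the index:
  GFRP laminate: σ_y = 433.0 MPa, ρ = 1826 kg/m³
  polycarbonate: σ_y = 63.90 MPa, ρ = 1205 kg/m³
  bronze: σ_y = 308.2 MPa, ρ = 8720 kg/m³
  molybdenum: σ_y = 467.0 MPa, ρ = 10240 kg/m³
  GFRP laminate: M = 11.4×10⁻³
  polycarbonate: M = 6.64×10⁻³
  molybdenum: M = 2.11×10⁻³
  bronze: M = 2.01×10⁻³
GFRP laminate ranks first.

GFRP laminate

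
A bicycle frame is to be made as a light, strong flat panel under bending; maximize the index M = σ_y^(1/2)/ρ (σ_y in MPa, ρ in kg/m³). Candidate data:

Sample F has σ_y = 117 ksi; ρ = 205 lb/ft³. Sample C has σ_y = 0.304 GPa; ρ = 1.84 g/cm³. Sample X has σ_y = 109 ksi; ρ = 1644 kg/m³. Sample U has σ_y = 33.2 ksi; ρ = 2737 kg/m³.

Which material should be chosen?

sample X

Normalizing units and computing the index:
  sample F: σ_y = 806.7 MPa, ρ = 3284 kg/m³
  sample C: σ_y = 304.0 MPa, ρ = 1840 kg/m³
  sample X: σ_y = 751.5 MPa, ρ = 1644 kg/m³
  sample U: σ_y = 228.9 MPa, ρ = 2737 kg/m³
  sample X: M = 16.7×10⁻³
  sample C: M = 9.48×10⁻³
  sample F: M = 8.65×10⁻³
  sample U: M = 5.53×10⁻³
Highest index: sample X.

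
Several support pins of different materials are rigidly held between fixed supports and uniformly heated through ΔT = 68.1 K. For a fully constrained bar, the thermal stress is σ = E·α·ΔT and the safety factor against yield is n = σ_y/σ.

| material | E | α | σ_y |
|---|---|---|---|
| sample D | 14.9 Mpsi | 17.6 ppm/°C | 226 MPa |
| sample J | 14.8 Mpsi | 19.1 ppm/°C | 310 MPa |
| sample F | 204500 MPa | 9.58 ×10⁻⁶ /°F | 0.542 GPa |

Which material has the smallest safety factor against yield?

Converting E to GPa, α to ×10⁻⁶/K, σ_y to MPa, then σ and n for each:
  sample D: E = 102.7, α = 17.6, σ_y = 226.0 → σ = 123 MPa, n = 1.84
  sample J: E = 102.0, α = 19.1, σ_y = 310.0 → σ = 133 MPa, n = 2.34
  sample F: E = 204.5, α = 17.2, σ_y = 542.0 → σ = 240 MPa, n = 2.26
Sample D has the lowest safety factor, n = 1.84.

sample D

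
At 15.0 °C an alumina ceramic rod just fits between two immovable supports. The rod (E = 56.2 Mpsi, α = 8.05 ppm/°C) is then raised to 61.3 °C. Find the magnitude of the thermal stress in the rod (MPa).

144 MPa

E = 56.2 Mpsi = 387.5 GPa.
ΔT = 46.30 K. Constrained thermal stress σ = E·α·ΔT = 387.5×10³ MPa × 8.05×10⁻⁶ × 46.30 = 144 MPa (compressive).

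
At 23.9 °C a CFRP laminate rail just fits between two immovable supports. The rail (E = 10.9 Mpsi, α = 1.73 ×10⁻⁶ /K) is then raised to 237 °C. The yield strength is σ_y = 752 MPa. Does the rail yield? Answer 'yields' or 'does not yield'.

does not yield

E = 10.9 Mpsi = 75.15 GPa.
ΔT = 213.1 K. Constrained thermal stress σ = E·α·ΔT = 75.15×10³ MPa × 1.73×10⁻⁶ × 213.1 = 27.7 MPa (compressive).
Compare to σ_y = 752 MPa: σ < σ_y, so it does not yield.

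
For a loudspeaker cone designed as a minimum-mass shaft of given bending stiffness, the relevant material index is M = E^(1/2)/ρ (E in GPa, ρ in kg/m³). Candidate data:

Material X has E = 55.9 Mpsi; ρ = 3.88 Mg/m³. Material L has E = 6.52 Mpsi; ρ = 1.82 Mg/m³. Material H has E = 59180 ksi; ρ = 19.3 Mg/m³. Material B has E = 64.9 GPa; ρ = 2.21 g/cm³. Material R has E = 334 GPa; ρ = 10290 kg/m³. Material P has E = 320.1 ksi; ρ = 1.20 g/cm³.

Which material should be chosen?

After converting to SI:
  material X: E = 385.4 GPa, ρ = 3880 kg/m³
  material L: E = 44.95 GPa, ρ = 1820 kg/m³
  material H: E = 408.0 GPa, ρ = 19300 kg/m³
  material B: E = 64.90 GPa, ρ = 2210 kg/m³
  material R: E = 334.0 GPa, ρ = 10290 kg/m³
  material P: E = 2.207 GPa, ρ = 1200 kg/m³
  material X: M = 5.06×10⁻³
  material L: M = 3.68×10⁻³
  material B: M = 3.65×10⁻³
  material R: M = 1.78×10⁻³
  material P: M = 1.24×10⁻³
  material H: M = 1.05×10⁻³
Material X has the largest M.

material X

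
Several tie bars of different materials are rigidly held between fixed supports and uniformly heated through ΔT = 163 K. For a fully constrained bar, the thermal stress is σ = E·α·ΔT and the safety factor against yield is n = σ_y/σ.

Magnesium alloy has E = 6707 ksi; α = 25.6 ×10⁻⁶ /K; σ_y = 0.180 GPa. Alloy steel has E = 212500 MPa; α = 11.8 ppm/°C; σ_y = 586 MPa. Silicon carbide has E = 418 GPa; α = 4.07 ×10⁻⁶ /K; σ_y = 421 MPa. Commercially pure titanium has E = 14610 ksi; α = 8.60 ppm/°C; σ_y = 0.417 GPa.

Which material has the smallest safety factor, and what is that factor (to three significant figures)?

magnesium alloy, n = 0.933

Converting E to GPa, α to ×10⁻⁶/K, σ_y to MPa, then σ and n for each:
  magnesium alloy: E = 46.24, α = 25.6, σ_y = 180.0 → σ = 193 MPa, n = 0.933
  alloy steel: E = 212.5, α = 11.8, σ_y = 586.0 → σ = 409 MPa, n = 1.43
  silicon carbide: E = 418.0, α = 4.07, σ_y = 421.0 → σ = 277 MPa, n = 1.52
  commercially pure titanium: E = 100.7, α = 8.60, σ_y = 417.0 → σ = 141 MPa, n = 2.95
The minimum is magnesium alloy at n = 0.933.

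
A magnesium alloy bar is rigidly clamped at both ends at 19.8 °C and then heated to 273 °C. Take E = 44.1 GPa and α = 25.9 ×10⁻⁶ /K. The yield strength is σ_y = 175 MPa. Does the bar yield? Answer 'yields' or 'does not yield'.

ΔT = 253.2 K. Constrained thermal stress σ = E·α·ΔT = 44.10×10³ MPa × 25.9×10⁻⁶ × 253.2 = 289 MPa (compressive).
Compare to σ_y = 175 MPa: σ ≥ σ_y, so it yields.

yields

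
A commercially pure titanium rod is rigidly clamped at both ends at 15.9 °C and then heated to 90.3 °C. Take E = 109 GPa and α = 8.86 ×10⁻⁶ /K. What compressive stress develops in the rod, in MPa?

ΔT = 74.40 K. Constrained thermal stress σ = E·α·ΔT = 109.0×10³ MPa × 8.86×10⁻⁶ × 74.40 = 71.9 MPa (compressive).

71.9 MPa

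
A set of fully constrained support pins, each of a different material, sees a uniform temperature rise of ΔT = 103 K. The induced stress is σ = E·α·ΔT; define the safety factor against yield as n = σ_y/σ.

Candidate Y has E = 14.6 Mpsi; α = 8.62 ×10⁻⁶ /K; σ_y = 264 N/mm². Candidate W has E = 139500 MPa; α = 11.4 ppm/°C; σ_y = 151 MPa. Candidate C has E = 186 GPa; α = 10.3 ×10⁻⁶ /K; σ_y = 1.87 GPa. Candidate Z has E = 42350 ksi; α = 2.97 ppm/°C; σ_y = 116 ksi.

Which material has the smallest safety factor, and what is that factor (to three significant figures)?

candidate W, n = 0.922

With everything in SI (GPa, ×10⁻⁶/K, MPa):
  candidate Y: E = 100.7, α = 8.62, σ_y = 264.0 → σ = 89.4 MPa, n = 2.95
  candidate W: E = 139.5, α = 11.4, σ_y = 151.0 → σ = 164 MPa, n = 0.922
  candidate C: E = 186.0, α = 10.3, σ_y = 1870 → σ = 197 MPa, n = 9.48
  candidate Z: E = 292.0, α = 2.97, σ_y = 799.8 → σ = 89.3 MPa, n = 8.95
Smallest n: candidate W with n = 0.922.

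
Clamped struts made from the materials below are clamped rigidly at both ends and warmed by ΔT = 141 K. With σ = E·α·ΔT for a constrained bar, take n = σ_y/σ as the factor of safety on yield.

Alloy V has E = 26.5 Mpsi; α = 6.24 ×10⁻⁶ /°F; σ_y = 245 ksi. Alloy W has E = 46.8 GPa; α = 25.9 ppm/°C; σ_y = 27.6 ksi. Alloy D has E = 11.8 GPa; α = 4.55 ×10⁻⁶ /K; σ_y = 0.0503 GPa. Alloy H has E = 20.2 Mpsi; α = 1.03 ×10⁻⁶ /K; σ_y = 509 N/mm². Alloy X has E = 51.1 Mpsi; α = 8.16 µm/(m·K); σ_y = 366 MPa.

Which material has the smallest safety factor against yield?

In consistent units (E in GPa, α in ×10⁻⁶/K, σ_y in MPa):
  alloy V: E = 182.7, α = 11.2, σ_y = 1689 → σ = 289 MPa, n = 5.84
  alloy W: E = 46.80, α = 25.9, σ_y = 190.3 → σ = 171 MPa, n = 1.11
  alloy D: E = 11.80, α = 4.55, σ_y = 50.30 → σ = 7.57 MPa, n = 6.64
  alloy H: E = 139.3, α = 1.03, σ_y = 509.0 → σ = 20.2 MPa, n = 25.2
  alloy X: E = 352.3, α = 8.16, σ_y = 366.0 → σ = 405 MPa, n = 0.903
The minimum is alloy X at n = 0.903.

alloy X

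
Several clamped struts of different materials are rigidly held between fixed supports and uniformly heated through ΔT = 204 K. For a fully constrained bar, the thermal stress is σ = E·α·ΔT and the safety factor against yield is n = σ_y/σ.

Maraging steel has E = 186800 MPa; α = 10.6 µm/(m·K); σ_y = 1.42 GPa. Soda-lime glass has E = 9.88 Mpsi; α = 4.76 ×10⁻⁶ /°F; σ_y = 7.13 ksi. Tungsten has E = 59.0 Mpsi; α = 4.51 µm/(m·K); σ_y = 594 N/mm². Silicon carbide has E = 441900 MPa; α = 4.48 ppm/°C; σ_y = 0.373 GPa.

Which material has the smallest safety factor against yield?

Per material, after unit conversion:
  maraging steel: E = 186.8, α = 10.6, σ_y = 1420 → σ = 404 MPa, n = 3.52
  soda-lime glass: E = 68.12, α = 8.57, σ_y = 49.16 → σ = 119 MPa, n = 0.413
  tungsten: E = 406.8, α = 4.51, σ_y = 594.0 → σ = 374 MPa, n = 1.59
  silicon carbide: E = 441.9, α = 4.48, σ_y = 373.0 → σ = 404 MPa, n = 0.924
Soda-lime glass has the lowest safety factor, n = 0.413.

soda-lime glass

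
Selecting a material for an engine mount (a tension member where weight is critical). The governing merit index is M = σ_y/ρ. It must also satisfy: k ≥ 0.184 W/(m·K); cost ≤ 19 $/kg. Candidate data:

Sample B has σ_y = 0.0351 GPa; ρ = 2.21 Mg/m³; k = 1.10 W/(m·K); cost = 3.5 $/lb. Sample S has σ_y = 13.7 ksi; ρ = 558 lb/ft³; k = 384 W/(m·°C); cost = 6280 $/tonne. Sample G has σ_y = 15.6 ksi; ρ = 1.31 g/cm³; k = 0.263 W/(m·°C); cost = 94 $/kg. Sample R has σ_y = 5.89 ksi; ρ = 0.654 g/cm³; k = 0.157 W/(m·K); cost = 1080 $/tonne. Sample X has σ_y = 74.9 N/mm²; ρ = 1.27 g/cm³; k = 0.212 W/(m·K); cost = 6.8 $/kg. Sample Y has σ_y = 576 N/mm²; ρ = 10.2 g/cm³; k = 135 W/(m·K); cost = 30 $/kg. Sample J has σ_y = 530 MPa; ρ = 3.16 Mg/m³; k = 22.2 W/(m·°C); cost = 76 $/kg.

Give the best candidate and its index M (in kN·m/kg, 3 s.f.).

sample X, M = 59.0 kN·m/kg

Screen on constraints: k ≥ 0.184 W/(m·K); cost ≤ 19 $/kg. Survivors: sample B, sample S, sample X.
Convert each candidate to consistent units, then evaluate M:
  sample B: σ_y = 35.10 MPa, ρ = 2210 kg/m³
  sample S: σ_y = 94.46 MPa, ρ = 8938 kg/m³
  sample X: σ_y = 74.90 MPa, ρ = 1270 kg/m³
  sample X: M = 59.0 kN·m/kg
  sample B: M = 15.9 kN·m/kg
  sample S: M = 10.6 kN·m/kg
The maximum is for sample X.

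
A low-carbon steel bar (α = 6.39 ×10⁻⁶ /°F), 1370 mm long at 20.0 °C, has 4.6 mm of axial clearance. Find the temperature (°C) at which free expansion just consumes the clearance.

α = 6.39×10⁻⁶/°F × 9/5 = 11.5×10⁻⁶/K.
α·L₀·ΔT = 4.6 mm ⇒ ΔT = 4.6 / (11.5×10⁻⁶ × 1370.0) = 291.9 K.
T = 20.0 + 291.9 = 311.9 °C.

312 °C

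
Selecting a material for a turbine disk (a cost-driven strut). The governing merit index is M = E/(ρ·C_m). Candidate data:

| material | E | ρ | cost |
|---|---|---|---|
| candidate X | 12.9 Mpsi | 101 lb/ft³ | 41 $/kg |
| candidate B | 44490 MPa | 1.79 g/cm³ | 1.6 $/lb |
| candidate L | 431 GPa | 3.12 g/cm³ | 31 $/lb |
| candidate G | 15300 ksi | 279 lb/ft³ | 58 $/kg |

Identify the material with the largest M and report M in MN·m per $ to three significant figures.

Putting every candidate on a common basis:
  candidate X: E = 88.94 GPa, ρ = 1618 kg/m³, cost = 41.00 $/kg
  candidate B: E = 44.49 GPa, ρ = 1790 kg/m³, cost = 3.527 $/kg
  candidate L: E = 431.0 GPa, ρ = 3120 kg/m³, cost = 68.34 $/kg
  candidate G: E = 105.5 GPa, ρ = 4469 kg/m³, cost = 58.00 $/kg
  candidate B: M = 7.05 MN·m per $
  candidate L: M = 2.02 MN·m per $
  candidate X: M = 1.34 MN·m per $
  candidate G: M = 0.407 MN·m per $
Highest index: candidate B.

candidate B, M = 7.05 MN·m per $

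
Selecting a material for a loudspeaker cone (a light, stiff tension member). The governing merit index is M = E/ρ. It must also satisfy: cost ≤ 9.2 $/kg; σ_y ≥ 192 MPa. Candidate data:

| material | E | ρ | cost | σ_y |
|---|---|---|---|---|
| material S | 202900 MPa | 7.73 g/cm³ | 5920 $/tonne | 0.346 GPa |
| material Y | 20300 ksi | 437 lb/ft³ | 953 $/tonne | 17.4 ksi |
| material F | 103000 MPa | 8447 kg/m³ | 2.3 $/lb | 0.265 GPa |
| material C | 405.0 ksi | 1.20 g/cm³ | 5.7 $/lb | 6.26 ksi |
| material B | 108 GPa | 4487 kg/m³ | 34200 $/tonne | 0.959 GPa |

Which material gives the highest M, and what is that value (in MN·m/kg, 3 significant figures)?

material S, M = 26.2 MN·m/kg

Screen on constraints: cost ≤ 9.2 $/kg; σ_y ≥ 192 MPa. Survivors: material S, material F.
Convert each candidate to consistent units, then evaluate M:
  material S: E = 202.9 GPa, ρ = 7730 kg/m³
  material F: E = 103.0 GPa, ρ = 8447 kg/m³
  material S: M = 26.2 MN·m/kg
  material F: M = 12.2 MN·m/kg
Material S ranks first.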